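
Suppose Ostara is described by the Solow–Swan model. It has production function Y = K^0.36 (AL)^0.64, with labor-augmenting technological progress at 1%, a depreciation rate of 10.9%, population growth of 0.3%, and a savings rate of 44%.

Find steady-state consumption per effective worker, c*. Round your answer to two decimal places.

At the steady state, Δk = 0, so s·k^α = (n + g + δ)·k.
Dividing both sides by k: k^(1−α) = s / (n + g + δ).
k^0.64 = 0.44 / (0.003 + 0.010 + 0.109) = 0.44 / 0.122 = 3.6066
k* = 3.6066^(1/0.64) ≈ 7.4211
y* = (k*)^α = 7.4211^0.36 ≈ 2.0576
c* = (1 − s)·y* = (1 − 0.44) × 2.0576 ≈ 1.1523

c* = 1.15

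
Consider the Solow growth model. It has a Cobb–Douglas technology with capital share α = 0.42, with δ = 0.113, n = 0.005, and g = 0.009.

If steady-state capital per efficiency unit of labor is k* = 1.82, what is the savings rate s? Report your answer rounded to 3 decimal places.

s ≈ 0.180

At the steady state, Δk = 0, so s·k^α = (n + g + δ)·k.
So s / (n + g + δ) = (k*)^(1−α) = 1.82^0.58 = 1.4153.
Therefore s = 1.4153 × (n + g + δ) = 1.4153 × 0.127 = 0.1797.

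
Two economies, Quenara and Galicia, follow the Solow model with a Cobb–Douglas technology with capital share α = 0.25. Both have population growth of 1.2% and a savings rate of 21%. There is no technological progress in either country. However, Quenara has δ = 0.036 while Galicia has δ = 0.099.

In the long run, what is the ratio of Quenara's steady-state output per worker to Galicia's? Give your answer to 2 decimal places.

y*_Q / y*_G ≈ 1.32

Steady-state y* = [s/(n + δ)]^(α/(1−α)), so the ratio is [ (s_Q/(n + δ)_Q) / (s_G/(n + δ)_G) ]^0.3333.
s_Q/(n + δ)_Q = 0.21/0.048 = 4.3750; s_G/(n + δ)_G = 0.21/0.111 = 1.8919.
Ratio = (4.3750/1.8919)^0.3333 = 2.3125^0.3333 ≈ 1.3224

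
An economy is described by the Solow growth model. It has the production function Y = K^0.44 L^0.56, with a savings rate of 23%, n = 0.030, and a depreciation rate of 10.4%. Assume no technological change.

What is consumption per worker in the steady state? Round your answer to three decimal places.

Steady state requires s·f(k) = (n + δ)·k, i.e. s·k^α = (n + δ)·k.
Rearranging, k^(1−α) = s / (n + δ).
k^0.56 = 0.23 / (0.030 + 0.104) = 0.23 / 0.134 = 1.7164
k* = 1.7164^(1/0.56) ≈ 2.6240
y* = (k*)^α = 2.6240^0.44 ≈ 1.5288
c* = (1 − s)·y* = (1 − 0.23) × 1.5288 ≈ 1.1772

c* = 1.177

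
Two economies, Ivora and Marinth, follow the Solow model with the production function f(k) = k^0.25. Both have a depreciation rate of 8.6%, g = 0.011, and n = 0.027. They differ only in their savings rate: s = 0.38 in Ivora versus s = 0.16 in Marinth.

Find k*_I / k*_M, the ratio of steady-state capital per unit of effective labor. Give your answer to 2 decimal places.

Steady-state k* = [s/(n + g + δ)]^(1/(1−α)), so the ratio is [ (s_I/(n + g + δ)_I) / (s_M/(n + g + δ)_M) ]^1.3333.
s_I/(n + g + δ)_I = 0.38/0.124 = 3.0645; s_M/(n + g + δ)_M = 0.16/0.124 = 1.2903.
Ratio = (3.0645/1.2903)^1.3333 = 2.3750^1.3333 ≈ 3.1686

ratio ≈ 3.17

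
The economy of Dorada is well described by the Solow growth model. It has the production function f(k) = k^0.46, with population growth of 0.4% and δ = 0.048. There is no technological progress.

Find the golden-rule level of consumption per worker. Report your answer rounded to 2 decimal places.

At the golden rule, f'(k) = n + δ, so α·k^(α−1) = n + δ and k_gold = (α/(n + δ))^(1/(1−α)).
k_gold = (0.46/0.052)^(1/0.54) = 8.8462^1.8519 ≈ 56.6629
c_gold = f(k_gold) − (n + δ)·k_gold = 6.4050 − 0.052×56.6629 ≈ 3.4585

c_gold ≈ 3.46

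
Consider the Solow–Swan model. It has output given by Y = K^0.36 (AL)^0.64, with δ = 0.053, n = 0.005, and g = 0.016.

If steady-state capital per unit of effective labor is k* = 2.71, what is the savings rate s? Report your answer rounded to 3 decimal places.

Steady state requires s·f(k) = (n + g + δ)·k, i.e. s·k^α = (n + g + δ)·k.
So s / (n + g + δ) = (k*)^(1−α) = 2.71^0.64 = 1.8928.
Therefore s = 1.8928 × (n + g + δ) = 1.8928 × 0.074 = 0.1401.

s ≈ 0.140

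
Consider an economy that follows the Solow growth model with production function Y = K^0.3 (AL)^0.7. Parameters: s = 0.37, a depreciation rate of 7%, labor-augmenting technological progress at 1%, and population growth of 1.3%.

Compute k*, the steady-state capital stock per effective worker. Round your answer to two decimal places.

k* = 7.19

At the steady state, Δk = 0, so s·k^α = (n + g + δ)·k.
Dividing both sides by k: k^(1−α) = s / (n + g + δ).
k^0.7 = 0.37 / (0.013 + 0.010 + 0.070) = 0.37 / 0.093 = 3.9785
k* = 3.9785^(1/0.7) ≈ 7.1902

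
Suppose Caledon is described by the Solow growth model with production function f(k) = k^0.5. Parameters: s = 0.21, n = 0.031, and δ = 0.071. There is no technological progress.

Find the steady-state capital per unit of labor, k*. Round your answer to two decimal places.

In steady state, investment equals break-even investment: s·k^α = (n + δ)·k.
Rearranging, k^(1−α) = s / (n + δ).
k^0.5 = 0.21 / (0.031 + 0.071) = 0.21 / 0.102 = 2.0588
k* = 2.0588^(1/0.5) ≈ 4.2387

k* ≈ 4.24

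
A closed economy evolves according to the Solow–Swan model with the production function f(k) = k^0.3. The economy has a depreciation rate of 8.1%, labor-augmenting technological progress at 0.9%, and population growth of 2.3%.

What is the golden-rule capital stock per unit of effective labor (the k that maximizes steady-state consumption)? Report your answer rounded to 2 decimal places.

The golden rule sets f'(k) = n + g + δ, i.e. α·k^(α−1) = n + g + δ.
So k^(1−α) = α / (n + g + δ) = 0.3 / 0.113 = 2.6549.
k_gold = 2.6549^(1/0.7) ≈ 4.0344

k_gold ≈ 4.03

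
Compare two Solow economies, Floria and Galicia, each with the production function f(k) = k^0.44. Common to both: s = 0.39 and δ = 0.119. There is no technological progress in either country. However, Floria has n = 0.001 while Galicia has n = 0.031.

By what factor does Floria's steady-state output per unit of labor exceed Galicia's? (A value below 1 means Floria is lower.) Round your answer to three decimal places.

Steady-state y* = [s/(n + δ)]^(α/(1−α)), so the ratio is [ (s_F/(n + δ)_F) / (s_G/(n + δ)_G) ]^0.7857.
s_F/(n + δ)_F = 0.39/0.120 = 3.2500; s_G/(n + δ)_G = 0.39/0.150 = 2.6000.
Ratio = (3.2500/2.6000)^0.7857 = 1.2500^0.7857 ≈ 1.1916

y*_F / y*_G ≈ 1.192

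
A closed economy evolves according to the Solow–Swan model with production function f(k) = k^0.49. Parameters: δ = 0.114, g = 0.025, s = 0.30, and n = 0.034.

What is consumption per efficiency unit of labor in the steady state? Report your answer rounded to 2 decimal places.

At the steady state, Δk = 0, so s·k^α = (n + g + δ)·k.
Dividing both sides by k: k^(1−α) = s / (n + g + δ).
k^0.51 = 0.30 / (0.034 + 0.025 + 0.114) = 0.30 / 0.173 = 1.7341
k* = 1.7341^(1/0.51) ≈ 2.9429
y* = (k*)^α = 2.9429^0.49 ≈ 1.6971
c* = (1 − s)·y* = (1 − 0.30) × 1.6971 ≈ 1.1880

c* = 1.19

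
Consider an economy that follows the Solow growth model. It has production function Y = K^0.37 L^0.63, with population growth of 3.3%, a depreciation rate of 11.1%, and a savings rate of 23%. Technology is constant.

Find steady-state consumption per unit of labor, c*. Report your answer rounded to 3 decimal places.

c* = 1.014

Steady state requires s·f(k) = (n + δ)·k, i.e. s·k^α = (n + δ)·k.
Rearranging, k^(1−α) = s / (n + δ).
k^0.63 = 0.23 / (0.033 + 0.111) = 0.23 / 0.144 = 1.5972
k* = 1.5972^(1/0.63) ≈ 2.1028
y* = (k*)^α = 2.1028^0.37 ≈ 1.3165
c* = (1 − s)·y* = (1 − 0.23) × 1.3165 ≈ 1.0137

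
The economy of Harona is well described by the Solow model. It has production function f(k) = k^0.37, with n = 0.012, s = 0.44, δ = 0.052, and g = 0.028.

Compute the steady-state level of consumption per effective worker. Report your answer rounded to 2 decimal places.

In steady state, investment equals break-even investment: s·k^α = (n + g + δ)·k.
Rearranging, k^(1−α) = s / (n + g + δ).
k^0.63 = 0.44 / (0.012 + 0.028 + 0.052) = 0.44 / 0.092 = 4.7826
k* = 4.7826^(1/0.63) ≈ 11.9903
y* = (k*)^α = 11.9903^0.37 ≈ 2.5071
c* = (1 − s)·y* = (1 − 0.44) × 2.5071 ≈ 1.4040

c* ≈ 1.40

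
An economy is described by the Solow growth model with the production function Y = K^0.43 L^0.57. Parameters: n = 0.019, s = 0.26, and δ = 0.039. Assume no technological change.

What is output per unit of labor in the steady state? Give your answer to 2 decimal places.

y* ≈ 3.10

Steady state requires s·f(k) = (n + δ)·k, i.e. s·k^α = (n + δ)·k.
Rearranging, k^(1−α) = s / (n + δ).
k^0.57 = 0.26 / (0.019 + 0.039) = 0.26 / 0.058 = 4.4828
k* = 4.4828^(1/0.57) ≈ 13.9017
y* = (k*)^α = 13.9017^0.43 ≈ 3.1011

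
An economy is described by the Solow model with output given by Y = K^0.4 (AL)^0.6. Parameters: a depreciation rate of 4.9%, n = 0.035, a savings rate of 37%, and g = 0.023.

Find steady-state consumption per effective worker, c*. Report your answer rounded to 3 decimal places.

c* ≈ 1.441

Steady state requires s·f(k) = (n + g + δ)·k, i.e. s·k^α = (n + g + δ)·k.
Rearranging, k^(1−α) = s / (n + g + δ).
k^0.6 = 0.37 / (0.035 + 0.023 + 0.049) = 0.37 / 0.107 = 3.4579
k* = 3.4579^(1/0.6) ≈ 7.9072
y* = (k*)^α = 7.9072^0.4 ≈ 2.2867
c* = (1 − s)·y* = (1 − 0.37) × 2.2867 ≈ 1.4406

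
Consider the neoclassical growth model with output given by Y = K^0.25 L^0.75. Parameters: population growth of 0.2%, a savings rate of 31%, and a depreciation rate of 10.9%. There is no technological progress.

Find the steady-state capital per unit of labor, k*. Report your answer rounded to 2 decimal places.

In steady state, investment equals break-even investment: s·k^α = (n + δ)·k.
Dividing both sides by k: k^(1−α) = s / (n + δ).
k^0.75 = 0.31 / (0.002 + 0.109) = 0.31 / 0.111 = 2.7928
k* = 2.7928^(1/0.75) ≈ 3.9330

k* ≈ 3.93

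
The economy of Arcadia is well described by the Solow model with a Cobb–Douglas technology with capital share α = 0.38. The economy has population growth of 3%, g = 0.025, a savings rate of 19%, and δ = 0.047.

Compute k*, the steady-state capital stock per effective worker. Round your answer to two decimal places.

At the steady state, Δk = 0, so s·k^α = (n + g + δ)·k.
Rearranging, k^(1−α) = s / (n + g + δ).
k^0.62 = 0.19 / (0.030 + 0.025 + 0.047) = 0.19 / 0.102 = 1.8627
k* = 1.8627^(1/0.62) ≈ 2.7272

k* ≈ 2.73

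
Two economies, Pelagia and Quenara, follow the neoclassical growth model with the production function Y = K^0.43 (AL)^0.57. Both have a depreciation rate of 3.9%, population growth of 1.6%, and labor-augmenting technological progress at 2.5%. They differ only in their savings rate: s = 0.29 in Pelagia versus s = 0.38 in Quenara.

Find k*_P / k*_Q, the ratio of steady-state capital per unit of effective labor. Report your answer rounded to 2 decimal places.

k*_P / k*_Q ≈ 0.62

Steady-state k* = [s/(n + g + δ)]^(1/(1−α)), so the ratio is [ (s_P/(n + g + δ)_P) / (s_Q/(n + g + δ)_Q) ]^1.7544.
s_P/(n + g + δ)_P = 0.29/0.080 = 3.6250; s_Q/(n + g + δ)_Q = 0.38/0.080 = 4.7500.
Ratio = (3.6250/4.7500)^1.7544 = 0.7632^1.7544 ≈ 0.6224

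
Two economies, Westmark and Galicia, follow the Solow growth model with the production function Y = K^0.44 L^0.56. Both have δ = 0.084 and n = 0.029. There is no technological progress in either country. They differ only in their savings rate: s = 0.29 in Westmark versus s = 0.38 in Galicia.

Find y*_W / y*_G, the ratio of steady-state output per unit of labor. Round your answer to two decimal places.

Steady-state y* = [s/(n + δ)]^(α/(1−α)), so the ratio is [ (s_W/(n + δ)_W) / (s_G/(n + δ)_G) ]^0.7857.
s_W/(n + δ)_W = 0.29/0.113 = 2.5664; s_G/(n + δ)_G = 0.38/0.113 = 3.3628.
Ratio = (2.5664/3.3628)^0.7857 = 0.7632^0.7857 ≈ 0.8087

ratio ≈ 0.81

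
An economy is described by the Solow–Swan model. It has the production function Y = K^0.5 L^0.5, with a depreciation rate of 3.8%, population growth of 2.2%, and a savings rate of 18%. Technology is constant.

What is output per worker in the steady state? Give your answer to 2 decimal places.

y* ≈ 3.00

Steady state requires s·f(k) = (n + δ)·k, i.e. s·k^α = (n + δ)·k.
Rearranging, k^(1−α) = s / (n + δ).
k^0.5 = 0.18 / (0.022 + 0.038) = 0.18 / 0.060 = 3.0000
k* = 3.0000^(1/0.5) ≈ 9.0000
y* = (k*)^α = 9.0000^0.5 ≈ 3.0000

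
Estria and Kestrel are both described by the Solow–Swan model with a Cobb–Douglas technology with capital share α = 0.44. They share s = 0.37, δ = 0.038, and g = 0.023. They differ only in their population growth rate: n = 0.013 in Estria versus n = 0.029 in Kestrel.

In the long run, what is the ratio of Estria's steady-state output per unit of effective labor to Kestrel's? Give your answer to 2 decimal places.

y*_E / y*_K ≈ 1.17

Steady-state y* = [s/(n + g + δ)]^(α/(1−α)), so the ratio is [ (s_E/(n + g + δ)_E) / (s_K/(n + g + δ)_K) ]^0.7857.
s_E/(n + g + δ)_E = 0.37/0.074 = 5.0000; s_K/(n + g + δ)_K = 0.37/0.090 = 4.1111.
Ratio = (5.0000/4.1111)^0.7857 = 1.2162^0.7857 ≈ 1.1662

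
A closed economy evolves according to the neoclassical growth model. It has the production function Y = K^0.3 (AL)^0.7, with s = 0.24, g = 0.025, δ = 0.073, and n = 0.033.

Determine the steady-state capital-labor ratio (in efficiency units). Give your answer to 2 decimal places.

k* ≈ 2.37

Steady state requires s·f(k) = (n + g + δ)·k, i.e. s·k^α = (n + g + δ)·k.
Rearranging, k^(1−α) = s / (n + g + δ).
k^0.7 = 0.24 / (0.033 + 0.025 + 0.073) = 0.24 / 0.131 = 1.8321
k* = 1.8321^(1/0.7) ≈ 2.3749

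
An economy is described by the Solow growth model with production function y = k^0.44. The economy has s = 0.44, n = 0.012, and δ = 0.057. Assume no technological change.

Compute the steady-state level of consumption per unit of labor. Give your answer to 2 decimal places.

c* ≈ 2.40

Steady state requires s·f(k) = (n + δ)·k, i.e. s·k^α = (n + δ)·k.
Rearranging, k^(1−α) = s / (n + δ).
k^0.56 = 0.44 / (0.012 + 0.057) = 0.44 / 0.069 = 6.3768
k* = 6.3768^(1/0.56) ≈ 27.3395
y* = (k*)^α = 27.3395^0.44 ≈ 4.2873
c* = (1 − s)·y* = (1 − 0.44) × 4.2873 ≈ 2.4009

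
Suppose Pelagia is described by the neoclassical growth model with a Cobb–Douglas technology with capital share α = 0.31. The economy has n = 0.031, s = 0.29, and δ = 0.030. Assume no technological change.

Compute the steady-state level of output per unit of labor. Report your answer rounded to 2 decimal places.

In steady state, investment equals break-even investment: s·k^α = (n + δ)·k.
Rearranging, k^(1−α) = s / (n + δ).
k^0.69 = 0.29 / (0.031 + 0.030) = 0.29 / 0.061 = 4.7541
k* = 4.7541^(1/0.69) ≈ 9.5776
y* = (k*)^α = 9.5776^0.31 ≈ 2.0146

y* ≈ 2.01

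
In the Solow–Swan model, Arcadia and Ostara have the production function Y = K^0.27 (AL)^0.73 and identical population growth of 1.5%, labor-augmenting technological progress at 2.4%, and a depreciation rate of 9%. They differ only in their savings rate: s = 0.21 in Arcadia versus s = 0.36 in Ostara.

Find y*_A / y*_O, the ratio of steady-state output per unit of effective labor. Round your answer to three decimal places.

Steady-state y* = [s/(n + g + δ)]^(α/(1−α)), so the ratio is [ (s_A/(n + g + δ)_A) / (s_O/(n + g + δ)_O) ]^0.3699.
s_A/(n + g + δ)_A = 0.21/0.129 = 1.6279; s_O/(n + g + δ)_O = 0.36/0.129 = 2.7907.
Ratio = (1.6279/2.7907)^0.3699 = 0.5833^0.3699 ≈ 0.8192

y*_A / y*_O ≈ 0.819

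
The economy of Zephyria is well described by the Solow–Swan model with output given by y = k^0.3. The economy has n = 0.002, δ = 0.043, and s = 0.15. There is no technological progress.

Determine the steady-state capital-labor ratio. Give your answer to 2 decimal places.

In steady state, investment equals break-even investment: s·k^α = (n + δ)·k.
Dividing both sides by k: k^(1−α) = s / (n + δ).
k^0.7 = 0.15 / (0.002 + 0.043) = 0.15 / 0.045 = 3.3333
k* = 3.3333^(1/0.7) ≈ 5.5842

k* = 5.58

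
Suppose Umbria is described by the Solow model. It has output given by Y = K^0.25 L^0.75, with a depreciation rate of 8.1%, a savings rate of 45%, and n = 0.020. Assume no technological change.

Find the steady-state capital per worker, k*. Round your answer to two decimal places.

k* ≈ 7.33

Steady state requires s·f(k) = (n + δ)·k, i.e. s·k^α = (n + δ)·k.
Dividing both sides by k: k^(1−α) = s / (n + δ).
k^0.75 = 0.45 / (0.020 + 0.081) = 0.45 / 0.101 = 4.4554
k* = 4.4554^(1/0.75) ≈ 7.3313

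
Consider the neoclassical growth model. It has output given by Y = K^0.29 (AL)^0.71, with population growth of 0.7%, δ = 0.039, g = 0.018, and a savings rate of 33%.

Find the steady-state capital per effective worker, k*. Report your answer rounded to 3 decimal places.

k* = 10.076

At the steady state, Δk = 0, so s·k^α = (n + g + δ)·k.
Dividing both sides by k: k^(1−α) = s / (n + g + δ).
k^0.71 = 0.33 / (0.007 + 0.018 + 0.039) = 0.33 / 0.064 = 5.1563
k* = 5.1563^(1/0.71) ≈ 10.0761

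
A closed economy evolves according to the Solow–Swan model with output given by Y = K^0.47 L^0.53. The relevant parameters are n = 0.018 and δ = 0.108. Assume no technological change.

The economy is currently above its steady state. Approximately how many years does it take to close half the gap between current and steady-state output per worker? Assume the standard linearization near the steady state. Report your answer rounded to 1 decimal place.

Near the steady state the convergence rate is λ = (1 − α)(n + δ).
λ = (1 − 0.47) × 0.126 = 0.53 × 0.126 = 0.06678
Half-life = ln 2 / λ = 0.6931 / 0.06678 ≈ 10.38 years

t_½ ≈ 10.4 years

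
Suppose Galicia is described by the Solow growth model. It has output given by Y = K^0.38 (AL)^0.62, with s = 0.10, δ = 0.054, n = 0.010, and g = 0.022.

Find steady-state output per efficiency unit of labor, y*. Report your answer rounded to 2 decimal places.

At the steady state, Δk = 0, so s·k^α = (n + g + δ)·k.
Dividing both sides by k: k^(1−α) = s / (n + g + δ).
k^0.62 = 0.10 / (0.010 + 0.022 + 0.054) = 0.10 / 0.086 = 1.1628
k* = 1.1628^(1/0.62) ≈ 1.2754
y* = (k*)^α = 1.2754^0.38 ≈ 1.0968

y* = 1.10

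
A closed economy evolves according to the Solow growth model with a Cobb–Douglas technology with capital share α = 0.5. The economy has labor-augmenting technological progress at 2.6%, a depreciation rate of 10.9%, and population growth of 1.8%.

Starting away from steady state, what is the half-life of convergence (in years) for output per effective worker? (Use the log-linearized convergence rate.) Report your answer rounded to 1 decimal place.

about 9.1 years

Near the steady state the convergence rate is λ = (1 − α)(n + g + δ).
λ = (1 − 0.5) × 0.153 = 0.5 × 0.153 = 0.0765
Half-life = ln 2 / λ = 0.6931 / 0.0765 ≈ 9.06 years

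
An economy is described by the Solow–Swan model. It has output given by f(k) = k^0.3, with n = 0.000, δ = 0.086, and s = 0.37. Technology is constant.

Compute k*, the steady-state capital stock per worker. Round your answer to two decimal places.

k* = 8.04

At the steady state, Δk = 0, so s·k^α = (n + δ)·k.
Dividing both sides by k: k^(1−α) = s / (n + δ).
k^0.7 = 0.37 / (0.000 + 0.086) = 0.37 / 0.086 = 4.3023
k* = 4.3023^(1/0.7) ≈ 8.0406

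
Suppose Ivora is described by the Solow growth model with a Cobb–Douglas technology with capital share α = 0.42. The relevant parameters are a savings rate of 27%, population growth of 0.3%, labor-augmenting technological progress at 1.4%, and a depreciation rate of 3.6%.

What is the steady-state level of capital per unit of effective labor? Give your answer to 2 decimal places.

k* ≈ 16.56

Steady state requires s·f(k) = (n + g + δ)·k, i.e. s·k^α = (n + g + δ)·k.
Dividing both sides by k: k^(1−α) = s / (n + g + δ).
k^0.58 = 0.27 / (0.003 + 0.014 + 0.036) = 0.27 / 0.053 = 5.0943
k* = 5.0943^(1/0.58) ≈ 16.5619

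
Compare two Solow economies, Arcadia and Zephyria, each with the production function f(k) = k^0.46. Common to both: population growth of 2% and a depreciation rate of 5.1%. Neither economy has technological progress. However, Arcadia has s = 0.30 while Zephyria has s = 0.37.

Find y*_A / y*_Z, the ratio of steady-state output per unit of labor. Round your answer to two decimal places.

Steady-state y* = [s/(n + δ)]^(α/(1−α)), so the ratio is [ (s_A/(n + δ)_A) / (s_Z/(n + δ)_Z) ]^0.8519.
s_A/(n + δ)_A = 0.30/0.071 = 4.2254; s_Z/(n + δ)_Z = 0.37/0.071 = 5.2113.
Ratio = (4.2254/5.2113)^0.8519 = 0.8108^0.8519 ≈ 0.8364

y*_A / y*_Z ≈ 0.84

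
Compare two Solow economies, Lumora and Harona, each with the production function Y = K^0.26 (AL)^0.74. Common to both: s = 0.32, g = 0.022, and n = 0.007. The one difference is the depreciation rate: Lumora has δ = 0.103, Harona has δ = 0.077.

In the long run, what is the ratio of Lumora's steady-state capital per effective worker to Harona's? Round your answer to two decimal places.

k*_L / k*_H ≈ 0.74

Steady-state k* = [s/(n + g + δ)]^(1/(1−α)), so the ratio is [ (s_L/(n + g + δ)_L) / (s_H/(n + g + δ)_H) ]^1.3514.
s_L/(n + g + δ)_L = 0.32/0.132 = 2.4242; s_H/(n + g + δ)_H = 0.32/0.106 = 3.0189.
Ratio = (2.4242/3.0189)^1.3514 = 0.8030^1.3514 ≈ 0.7434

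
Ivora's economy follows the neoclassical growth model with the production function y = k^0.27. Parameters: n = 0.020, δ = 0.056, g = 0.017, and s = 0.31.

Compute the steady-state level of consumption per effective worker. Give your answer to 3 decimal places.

c* ≈ 1.077

In steady state, investment equals break-even investment: s·k^α = (n + g + δ)·k.
Rearranging, k^(1−α) = s / (n + g + δ).
k^0.73 = 0.31 / (0.020 + 0.017 + 0.056) = 0.31 / 0.093 = 3.3333
k* = 3.3333^(1/0.73) ≈ 5.2031
y* = (k*)^α = 5.2031^0.27 ≈ 1.5610
c* = (1 − s)·y* = (1 − 0.31) × 1.5610 ≈ 1.0771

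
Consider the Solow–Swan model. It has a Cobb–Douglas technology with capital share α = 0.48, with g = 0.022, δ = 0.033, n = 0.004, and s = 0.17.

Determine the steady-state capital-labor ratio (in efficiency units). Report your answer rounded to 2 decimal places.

At the steady state, Δk = 0, so s·k^α = (n + g + δ)·k.
Dividing both sides by k: k^(1−α) = s / (n + g + δ).
k^0.52 = 0.17 / (0.004 + 0.022 + 0.033) = 0.17 / 0.059 = 2.8814
k* = 2.8814^(1/0.52) ≈ 7.6534

k* = 7.65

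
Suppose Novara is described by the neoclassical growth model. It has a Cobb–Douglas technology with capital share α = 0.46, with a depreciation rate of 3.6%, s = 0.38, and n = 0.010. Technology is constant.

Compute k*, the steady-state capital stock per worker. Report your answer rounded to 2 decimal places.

k* = 49.91

In steady state, investment equals break-even investment: s·k^α = (n + δ)·k.
Rearranging, k^(1−α) = s / (n + δ).
k^0.54 = 0.38 / (0.010 + 0.036) = 0.38 / 0.046 = 8.2609
k* = 8.2609^(1/0.54) ≈ 49.9113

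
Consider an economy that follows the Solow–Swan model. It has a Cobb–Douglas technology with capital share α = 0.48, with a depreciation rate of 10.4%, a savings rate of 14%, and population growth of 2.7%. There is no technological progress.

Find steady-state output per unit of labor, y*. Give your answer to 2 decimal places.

In steady state, investment equals break-even investment: s·k^α = (n + δ)·k.
Rearranging, k^(1−α) = s / (n + δ).
k^0.52 = 0.14 / (0.027 + 0.104) = 0.14 / 0.131 = 1.0687
k* = 1.0687^(1/0.52) ≈ 1.1363
y* = (k*)^α = 1.1363^0.48 ≈ 1.0633

y* ≈ 1.06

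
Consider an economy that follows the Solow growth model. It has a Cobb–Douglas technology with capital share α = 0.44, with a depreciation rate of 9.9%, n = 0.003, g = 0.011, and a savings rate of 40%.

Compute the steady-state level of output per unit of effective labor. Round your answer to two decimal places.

y* = 2.70

At the steady state, Δk = 0, so s·k^α = (n + g + δ)·k.
Rearranging, k^(1−α) = s / (n + g + δ).
k^0.56 = 0.40 / (0.003 + 0.011 + 0.099) = 0.40 / 0.113 = 3.5398
k* = 3.5398^(1/0.56) ≈ 9.5569
y* = (k*)^α = 9.5569^0.44 ≈ 2.6998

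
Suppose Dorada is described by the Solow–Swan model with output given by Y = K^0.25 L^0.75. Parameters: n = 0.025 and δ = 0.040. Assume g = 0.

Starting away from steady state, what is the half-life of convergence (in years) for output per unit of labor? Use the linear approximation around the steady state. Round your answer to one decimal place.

Near the steady state the convergence rate is λ = (1 − α)(n + δ).
λ = (1 − 0.25) × 0.065 = 0.75 × 0.065 = 0.04875
Half-life = ln 2 / λ = 0.6931 / 0.04875 ≈ 14.22 years

about 14.2 years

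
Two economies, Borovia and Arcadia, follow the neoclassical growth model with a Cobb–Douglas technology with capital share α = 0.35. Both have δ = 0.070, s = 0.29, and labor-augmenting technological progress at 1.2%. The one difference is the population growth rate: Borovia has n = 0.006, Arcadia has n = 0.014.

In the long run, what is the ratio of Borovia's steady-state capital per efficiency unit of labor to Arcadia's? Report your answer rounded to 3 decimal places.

k*_B / k*_A ≈ 1.143

Steady-state k* = [s/(n + g + δ)]^(1/(1−α)), so the ratio is [ (s_B/(n + g + δ)_B) / (s_A/(n + g + δ)_A) ]^1.5385.
s_B/(n + g + δ)_B = 0.29/0.088 = 3.2955; s_A/(n + g + δ)_A = 0.29/0.096 = 3.0208.
Ratio = (3.2955/3.0208)^1.5385 = 1.0909^1.5385 ≈ 1.1432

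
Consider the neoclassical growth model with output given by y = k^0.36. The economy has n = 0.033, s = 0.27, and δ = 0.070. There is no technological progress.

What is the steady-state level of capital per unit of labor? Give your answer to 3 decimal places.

At the steady state, Δk = 0, so s·k^α = (n + δ)·k.
Rearranging, k^(1−α) = s / (n + δ).
k^0.64 = 0.27 / (0.033 + 0.070) = 0.27 / 0.103 = 2.6214
k* = 2.6214^(1/0.64) ≈ 4.5077

k* = 4.508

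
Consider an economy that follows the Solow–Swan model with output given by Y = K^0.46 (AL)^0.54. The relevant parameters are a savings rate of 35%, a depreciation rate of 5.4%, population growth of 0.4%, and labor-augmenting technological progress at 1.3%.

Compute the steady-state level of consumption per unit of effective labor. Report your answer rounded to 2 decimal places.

c* = 2.53

Steady state requires s·f(k) = (n + g + δ)·k, i.e. s·k^α = (n + g + δ)·k.
Rearranging, k^(1−α) = s / (n + g + δ).
k^0.54 = 0.35 / (0.004 + 0.013 + 0.054) = 0.35 / 0.071 = 4.9296
k* = 4.9296^(1/0.54) ≈ 19.1860
y* = (k*)^α = 19.1860^0.46 ≈ 3.8920
c* = (1 − s)·y* = (1 − 0.35) × 3.8920 ≈ 2.5298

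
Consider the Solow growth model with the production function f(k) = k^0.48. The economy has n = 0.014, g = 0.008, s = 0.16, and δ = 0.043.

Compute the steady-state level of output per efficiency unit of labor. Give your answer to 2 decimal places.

In steady state, investment equals break-even investment: s·k^α = (n + g + δ)·k.
Dividing both sides by k: k^(1−α) = s / (n + g + δ).
k^0.52 = 0.16 / (0.014 + 0.008 + 0.043) = 0.16 / 0.065 = 2.4615
k* = 2.4615^(1/0.52) ≈ 5.6534
y* = (k*)^α = 5.6534^0.48 ≈ 2.2967

y* ≈ 2.30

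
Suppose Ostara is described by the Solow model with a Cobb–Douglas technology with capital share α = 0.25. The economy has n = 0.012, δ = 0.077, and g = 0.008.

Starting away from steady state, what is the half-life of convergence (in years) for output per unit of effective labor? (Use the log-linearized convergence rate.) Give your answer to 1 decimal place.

about 9.5 years

Near the steady state the convergence rate is λ = (1 − α)(n + g + δ).
λ = (1 − 0.25) × 0.097 = 0.75 × 0.097 = 0.07275
Half-life = ln 2 / λ = 0.6931 / 0.07275 ≈ 9.53 years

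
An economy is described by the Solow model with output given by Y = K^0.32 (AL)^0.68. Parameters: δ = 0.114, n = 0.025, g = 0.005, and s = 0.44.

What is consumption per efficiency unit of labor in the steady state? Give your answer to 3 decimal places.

Steady state requires s·f(k) = (n + g + δ)·k, i.e. s·k^α = (n + g + δ)·k.
Dividing both sides by k: k^(1−α) = s / (n + g + δ).
k^0.68 = 0.44 / (0.025 + 0.005 + 0.114) = 0.44 / 0.144 = 3.0556
k* = 3.0556^(1/0.68) ≈ 5.1687
y* = (k*)^α = 5.1687^0.32 ≈ 1.6915
c* = (1 − s)·y* = (1 − 0.44) × 1.6915 ≈ 0.9472

c* ≈ 0.947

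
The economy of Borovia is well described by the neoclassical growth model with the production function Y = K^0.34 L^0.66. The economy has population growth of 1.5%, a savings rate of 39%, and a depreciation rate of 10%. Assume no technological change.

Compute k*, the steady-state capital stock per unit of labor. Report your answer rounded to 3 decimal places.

At the steady state, Δk = 0, so s·k^α = (n + δ)·k.
Dividing both sides by k: k^(1−α) = s / (n + δ).
k^0.66 = 0.39 / (0.015 + 0.100) = 0.39 / 0.115 = 3.3913
k* = 3.3913^(1/0.66) ≈ 6.3619

k* ≈ 6.362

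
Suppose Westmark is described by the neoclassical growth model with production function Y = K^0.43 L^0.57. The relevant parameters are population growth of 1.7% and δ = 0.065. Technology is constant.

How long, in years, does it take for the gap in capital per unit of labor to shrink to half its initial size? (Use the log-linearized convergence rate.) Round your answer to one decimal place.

Near the steady state the convergence rate is λ = (1 − α)(n + δ).
λ = (1 − 0.43) × 0.082 = 0.57 × 0.082 = 0.04674
Half-life = ln 2 / λ = 0.6931 / 0.04674 ≈ 14.83 years

t_½ ≈ 14.8 years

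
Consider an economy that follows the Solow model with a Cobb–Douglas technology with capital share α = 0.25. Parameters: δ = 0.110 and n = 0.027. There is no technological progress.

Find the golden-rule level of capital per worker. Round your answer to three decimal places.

k_gold ≈ 2.230

The golden rule sets f'(k) = n + δ, i.e. α·k^(α−1) = n + δ.
So k^(1−α) = α / (n + δ) = 0.25 / 0.137 = 1.8248.
k_gold = 1.8248^(1/0.75) ≈ 2.2299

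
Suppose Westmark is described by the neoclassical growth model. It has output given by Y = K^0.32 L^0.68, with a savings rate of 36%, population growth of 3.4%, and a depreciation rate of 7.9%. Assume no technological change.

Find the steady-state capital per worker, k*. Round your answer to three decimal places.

At the steady state, Δk = 0, so s·k^α = (n + δ)·k.
Rearranging, k^(1−α) = s / (n + δ).
k^0.68 = 0.36 / (0.034 + 0.079) = 0.36 / 0.113 = 3.1858
k* = 3.1858^(1/0.68) ≈ 5.4958

k* ≈ 5.496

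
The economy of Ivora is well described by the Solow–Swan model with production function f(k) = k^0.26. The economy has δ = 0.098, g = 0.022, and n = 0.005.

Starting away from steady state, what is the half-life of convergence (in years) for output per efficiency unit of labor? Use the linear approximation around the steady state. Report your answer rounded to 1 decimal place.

Near the steady state the convergence rate is λ = (1 − α)(n + g + δ).
λ = (1 − 0.26) × 0.125 = 0.74 × 0.125 = 0.0925
Half-life = ln 2 / λ = 0.6931 / 0.0925 ≈ 7.49 years

half-life ≈ 7.5 years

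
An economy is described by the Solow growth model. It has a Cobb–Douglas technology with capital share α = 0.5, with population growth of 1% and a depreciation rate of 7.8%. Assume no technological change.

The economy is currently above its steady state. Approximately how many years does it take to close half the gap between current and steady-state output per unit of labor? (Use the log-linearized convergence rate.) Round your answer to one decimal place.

Near the steady state the convergence rate is λ = (1 − α)(n + δ).
λ = (1 − 0.5) × 0.088 = 0.5 × 0.088 = 0.0440
Half-life = ln 2 / λ = 0.6931 / 0.0440 ≈ 15.75 years

t_½ ≈ 15.8 years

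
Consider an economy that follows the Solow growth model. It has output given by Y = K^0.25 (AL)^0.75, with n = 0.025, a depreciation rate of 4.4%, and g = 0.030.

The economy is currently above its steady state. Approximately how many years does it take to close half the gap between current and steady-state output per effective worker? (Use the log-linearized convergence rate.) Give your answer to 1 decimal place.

about 9.3 years

Near the steady state the convergence rate is λ = (1 − α)(n + g + δ).
λ = (1 − 0.25) × 0.099 = 0.75 × 0.099 = 0.07425
Half-life = ln 2 / λ = 0.6931 / 0.07425 ≈ 9.33 years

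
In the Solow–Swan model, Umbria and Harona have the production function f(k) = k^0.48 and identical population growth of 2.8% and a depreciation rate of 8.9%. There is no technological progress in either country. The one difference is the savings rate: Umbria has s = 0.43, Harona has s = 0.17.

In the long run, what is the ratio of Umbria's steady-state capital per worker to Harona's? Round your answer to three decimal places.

Steady-state k* = [s/(n + δ)]^(1/(1−α)), so the ratio is [ (s_U/(n + δ)_U) / (s_H/(n + δ)_H) ]^1.9231.
s_U/(n + δ)_U = 0.43/0.117 = 3.6752; s_H/(n + δ)_H = 0.17/0.117 = 1.4530.
Ratio = (3.6752/1.4530)^1.9231 = 2.5294^1.9231 ≈ 5.9572

ratio ≈ 5.957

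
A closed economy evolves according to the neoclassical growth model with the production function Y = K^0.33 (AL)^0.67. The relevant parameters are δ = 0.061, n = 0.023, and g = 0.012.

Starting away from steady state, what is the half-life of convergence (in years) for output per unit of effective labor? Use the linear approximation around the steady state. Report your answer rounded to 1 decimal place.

Near the steady state the convergence rate is λ = (1 − α)(n + g + δ).
λ = (1 − 0.33) × 0.096 = 0.67 × 0.096 = 0.06432
Half-life = ln 2 / λ = 0.6931 / 0.06432 ≈ 10.78 years

about 10.8 years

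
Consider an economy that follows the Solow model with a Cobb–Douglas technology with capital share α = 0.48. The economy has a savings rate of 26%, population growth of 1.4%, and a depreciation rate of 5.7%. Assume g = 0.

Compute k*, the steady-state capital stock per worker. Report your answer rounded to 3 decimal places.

At the steady state, Δk = 0, so s·k^α = (n + δ)·k.
Rearranging, k^(1−α) = s / (n + δ).
k^0.52 = 0.26 / (0.014 + 0.057) = 0.26 / 0.071 = 3.6620
k* = 3.6620^(1/0.52) ≈ 12.1359

k* ≈ 12.136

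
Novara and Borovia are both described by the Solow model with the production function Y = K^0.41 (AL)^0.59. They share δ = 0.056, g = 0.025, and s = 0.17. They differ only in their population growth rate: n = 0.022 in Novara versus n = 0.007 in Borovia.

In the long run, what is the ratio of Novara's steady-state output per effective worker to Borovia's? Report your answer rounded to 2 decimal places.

Steady-state y* = [s/(n + g + δ)]^(α/(1−α)), so the ratio is [ (s_N/(n + g + δ)_N) / (s_B/(n + g + δ)_B) ]^0.6949.
s_N/(n + g + δ)_N = 0.17/0.103 = 1.6505; s_B/(n + g + δ)_B = 0.17/0.088 = 1.9318.
Ratio = (1.6505/1.9318)^0.6949 = 0.8544^0.6949 ≈ 0.8964

y*_N / y*_B ≈ 0.90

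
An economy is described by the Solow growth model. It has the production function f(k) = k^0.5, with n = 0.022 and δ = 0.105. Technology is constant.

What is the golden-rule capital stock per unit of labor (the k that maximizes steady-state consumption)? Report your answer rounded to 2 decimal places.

The golden rule sets f'(k) = n + δ, i.e. α·k^(α−1) = n + δ.
So k^(1−α) = α / (n + δ) = 0.5 / 0.127 = 3.9370.
k_gold = 3.9370^(1/0.5) ≈ 15.5000

k_gold ≈ 15.50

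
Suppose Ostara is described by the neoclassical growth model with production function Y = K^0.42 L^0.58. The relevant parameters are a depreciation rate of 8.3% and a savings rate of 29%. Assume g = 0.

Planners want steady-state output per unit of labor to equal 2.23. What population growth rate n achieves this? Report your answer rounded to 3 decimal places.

n ≈ 0.013

At the steady state, Δk = 0, so s·k^α = (n + δ)·k.
Since y* = [s/(n + δ)]^(α/(1−α)), we have s/(n + δ) = (y*)^((1−α)/α) = 2.23^1.381 = 3.0270.
Therefore n + δ = s / 3.0270 = 0.29 / 3.0270 = 0.0958, so n = 0.0958 − 0.083 = 0.0128.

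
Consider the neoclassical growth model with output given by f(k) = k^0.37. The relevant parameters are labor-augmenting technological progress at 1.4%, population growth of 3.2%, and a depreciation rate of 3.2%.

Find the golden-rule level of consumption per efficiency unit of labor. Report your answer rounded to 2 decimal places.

At the golden rule, f'(k) = n + g + δ, so α·k^(α−1) = n + g + δ and k_gold = (α/(n + g + δ))^(1/(1−α)).
k_gold = (0.37/0.078)^(1/0.63) = 4.7436^1.5873 ≈ 11.8355
c_gold = f(k_gold) − (n + g + δ)·k_gold = 2.4950 − 0.078×11.8355 ≈ 1.5718

c_gold ≈ 1.57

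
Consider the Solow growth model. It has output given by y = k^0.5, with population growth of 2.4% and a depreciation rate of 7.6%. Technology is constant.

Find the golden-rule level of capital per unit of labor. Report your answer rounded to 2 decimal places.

k_gold ≈ 25.00

The golden rule sets f'(k) = n + δ, i.e. α·k^(α−1) = n + δ.
So k^(1−α) = α / (n + δ) = 0.5 / 0.100 = 5.0000.
k_gold = 5.0000^(1/0.5) ≈ 25.0000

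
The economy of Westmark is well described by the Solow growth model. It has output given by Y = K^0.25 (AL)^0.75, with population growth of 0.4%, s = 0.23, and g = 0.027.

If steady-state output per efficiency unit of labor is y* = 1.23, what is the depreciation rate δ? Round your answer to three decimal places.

δ ≈ 0.093

In steady state, investment equals break-even investment: s·k^α = (n + g + δ)·k.
Since y* = [s/(n + g + δ)]^(α/(1−α)), we have s/(n + g + δ) = (y*)^((1−α)/α) = 1.23^3 = 1.8609.
Therefore n + g + δ = s / 1.8609 = 0.23 / 1.8609 = 0.1236, so δ = 0.1236 − 0.031 = 0.0926.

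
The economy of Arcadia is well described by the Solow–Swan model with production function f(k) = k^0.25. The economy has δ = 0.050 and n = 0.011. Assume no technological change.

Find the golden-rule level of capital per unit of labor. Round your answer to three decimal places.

The golden rule sets f'(k) = n + δ, i.e. α·k^(α−1) = n + δ.
So k^(1−α) = α / (n + δ) = 0.25 / 0.061 = 4.0984.
k_gold = 4.0984^(1/0.75) ≈ 6.5587

k_gold ≈ 6.559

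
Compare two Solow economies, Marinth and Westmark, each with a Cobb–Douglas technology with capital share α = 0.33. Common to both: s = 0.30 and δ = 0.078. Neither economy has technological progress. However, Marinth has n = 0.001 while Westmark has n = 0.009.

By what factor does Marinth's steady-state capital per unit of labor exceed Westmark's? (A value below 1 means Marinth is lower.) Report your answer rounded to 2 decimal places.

ratio ≈ 1.15

Steady-state k* = [s/(n + δ)]^(1/(1−α)), so the ratio is [ (s_M/(n + δ)_M) / (s_W/(n + δ)_W) ]^1.4925.
s_M/(n + δ)_M = 0.30/0.079 = 3.7975; s_W/(n + δ)_W = 0.30/0.087 = 3.4483.
Ratio = (3.7975/3.4483)^1.4925 = 1.1013^1.4925 ≈ 1.1549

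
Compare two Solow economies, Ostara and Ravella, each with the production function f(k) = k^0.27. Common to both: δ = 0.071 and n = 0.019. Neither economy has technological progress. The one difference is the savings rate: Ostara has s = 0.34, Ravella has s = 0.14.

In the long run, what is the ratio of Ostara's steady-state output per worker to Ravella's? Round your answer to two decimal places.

ratio ≈ 1.39

Steady-state y* = [s/(n + δ)]^(α/(1−α)), so the ratio is [ (s_O/(n + δ)_O) / (s_R/(n + δ)_R) ]^0.3699.
s_O/(n + δ)_O = 0.34/0.090 = 3.7778; s_R/(n + δ)_R = 0.14/0.090 = 1.5556.
Ratio = (3.7778/1.5556)^0.3699 = 2.4285^0.3699 ≈ 1.3885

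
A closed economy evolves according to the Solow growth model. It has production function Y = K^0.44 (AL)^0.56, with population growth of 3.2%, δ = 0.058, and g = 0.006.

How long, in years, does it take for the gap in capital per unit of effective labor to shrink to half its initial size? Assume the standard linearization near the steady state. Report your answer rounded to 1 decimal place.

Near the steady state the convergence rate is λ = (1 − α)(n + g + δ).
λ = (1 − 0.44) × 0.096 = 0.56 × 0.096 = 0.05376
Half-life = ln 2 / λ = 0.6931 / 0.05376 ≈ 12.89 years

t_½ ≈ 12.9 years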